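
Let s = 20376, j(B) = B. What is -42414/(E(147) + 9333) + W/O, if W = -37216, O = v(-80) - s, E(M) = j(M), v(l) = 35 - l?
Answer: -84423729/32012380 ≈ -2.6372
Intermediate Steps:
E(M) = M
O = -20261 (O = (35 - 1*(-80)) - 1*20376 = (35 + 80) - 20376 = 115 - 20376 = -20261)
-42414/(E(147) + 9333) + W/O = -42414/(147 + 9333) - 37216/(-20261) = -42414/9480 - 37216*(-1/20261) = -42414*1/9480 + 37216/20261 = -7069/1580 + 37216/20261 = -84423729/32012380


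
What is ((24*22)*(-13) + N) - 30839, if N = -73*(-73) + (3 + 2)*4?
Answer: -32354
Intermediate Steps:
N = 5349 (N = 5329 + 5*4 = 5329 + 20 = 5349)
((24*22)*(-13) + N) - 30839 = ((24*22)*(-13) + 5349) - 30839 = (528*(-13) + 5349) - 30839 = (-6864 + 5349) - 30839 = -1515 - 30839 = -32354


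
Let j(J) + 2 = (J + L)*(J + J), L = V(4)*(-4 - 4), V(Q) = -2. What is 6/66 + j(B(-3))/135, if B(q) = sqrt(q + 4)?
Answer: 487/1485 ≈ 0.32795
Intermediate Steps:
L = 16 (L = -2*(-4 - 4) = -2*(-8) = 16)
B(q) = sqrt(4 + q)
j(J) = -2 + 2*J*(16 + J) (j(J) = -2 + (J + 16)*(J + J) = -2 + (16 + J)*(2*J) = -2 + 2*J*(16 + J))
6/66 + j(B(-3))/135 = 6/66 + (-2 + 2*(sqrt(4 - 3))**2 + 32*sqrt(4 - 3))/135 = 6*(1/66) + (-2 + 2*(sqrt(1))**2 + 32*sqrt(1))*(1/135) = 1/11 + (-2 + 2*1**2 + 32*1)*(1/135) = 1/11 + (-2 + 2*1 + 32)*(1/135) = 1/11 + (-2 + 2 + 32)*(1/135) = 1/11 + 32*(1/135) = 1/11 + 32/135 = 487/1485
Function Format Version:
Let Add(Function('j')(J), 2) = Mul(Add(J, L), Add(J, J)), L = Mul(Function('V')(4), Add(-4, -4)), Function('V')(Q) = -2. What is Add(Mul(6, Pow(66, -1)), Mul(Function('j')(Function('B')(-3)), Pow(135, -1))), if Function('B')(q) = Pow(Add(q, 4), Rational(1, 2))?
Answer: Rational(487, 1485) ≈ 0.32795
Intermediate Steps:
L = 16 (L = Mul(-2, Add(-4, -4)) = Mul(-2, -8) = 16)
Function('B')(q) = Pow(Add(4, q), Rational(1, 2))
Function('j')(J) = Add(-2, Mul(2, J, Add(16, J))) (Function('j')(J) = Add(-2, Mul(Add(J, 16), Add(J, J))) = Add(-2, Mul(Add(16, J), Mul(2, J))) = Add(-2, Mul(2, J, Add(16, J))))
Add(Mul(6, Pow(66, -1)), Mul(Function('j')(Function('B')(-3)), Pow(135, -1))) = Add(Mul(6, Pow(66, -1)), Mul(Add(-2, Mul(2, Pow(Pow(Add(4, -3), Rational(1, 2)), 2)), Mul(32, Pow(Add(4, -3), Rational(1, 2)))), Pow(135, -1))) = Add(Mul(6, Rational(1, 66)), Mul(Add(-2, Mul(2, Pow(Pow(1, Rational(1, 2)), 2)), Mul(32, Pow(1, Rational(1, 2)))), Rational(1, 135))) = Add(Rational(1, 11), Mul(Add(-2, Mul(2, Pow(1, 2)), Mul(32, 1)), Rational(1, 135))) = Add(Rational(1, 11), Mul(Add(-2, Mul(2, 1), 32), Rational(1, 135))) = Add(Rational(1, 11), Mul(Add(-2, 2, 32), Rational(1, 135))) = Add(Rational(1, 11), Mul(32, Rational(1, 135))) = Add(Rational(1, 11), Rational(32, 135)) = Rational(487, 1485)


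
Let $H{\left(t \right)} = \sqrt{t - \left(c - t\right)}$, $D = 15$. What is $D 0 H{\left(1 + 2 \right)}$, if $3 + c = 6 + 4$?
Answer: $0$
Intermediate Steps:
$c = 7$ ($c = -3 + \left(6 + 4\right) = -3 + 10 = 7$)
$H{\left(t \right)} = \sqrt{-7 + 2 t}$ ($H{\left(t \right)} = \sqrt{t + \left(t - 7\right)} = \sqrt{t + \left(-7 + t\right)} = \sqrt{-7 + 2 t}$)
$D 0 H{\left(1 + 2 \right)} = 15 \cdot 0 \sqrt{-7 + 2 \left(1 + 2\right)} = 0 \sqrt{-7 + 2 \cdot 3} = 0 \sqrt{-7 + 6} = 0 \sqrt{-1} = 0 i = 0$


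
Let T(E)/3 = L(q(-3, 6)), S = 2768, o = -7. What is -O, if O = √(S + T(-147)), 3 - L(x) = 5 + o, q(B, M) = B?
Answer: -11*√23 ≈ -52.754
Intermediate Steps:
L(x) = 5 (L(x) = 3 - (5 - 7) = 3 - 1*(-2) = 3 + 2 = 5)
T(E) = 15 (T(E) = 3*5 = 15)
O = 11*√23 (O = √(2768 + 15) = √2783 = 11*√23 ≈ 52.754)
-O = -11*√23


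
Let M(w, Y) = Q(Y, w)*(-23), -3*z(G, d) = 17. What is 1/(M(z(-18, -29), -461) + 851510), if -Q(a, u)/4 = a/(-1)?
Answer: 1/893922 ≈ 1.1187e-6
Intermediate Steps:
z(G, d) = -17/3 (z(G, d) = -⅓*17 = -17/3)
Q(a, u) = 4*a (Q(a, u) = -4*a/(-1) = -4*a*(-1) = -(-4)*a = 4*a)
M(w, Y) = -92*Y (M(w, Y) = (4*Y)*(-23) = -92*Y)
1/(M(z(-18, -29), -461) + 851510) = 1/(-92*(-461) + 851510) = 1/(42412 + 851510) = 1/893922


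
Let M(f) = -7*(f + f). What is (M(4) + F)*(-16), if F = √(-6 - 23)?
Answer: 896 - 16*I*√29 ≈ 896.0 - 86.163*I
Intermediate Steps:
M(f) = -14*f
F = I*√29 (F = √(-29) = I*√29 ≈ 5.3852*I)
(M(4) + F)*(-16) = (-14*4 + I*√29)*(-16) = (-56 + I*√29)*(-16) = 896 - 16*I*√29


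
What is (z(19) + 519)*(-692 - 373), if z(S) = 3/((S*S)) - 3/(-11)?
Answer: -2196099225/3971 ≈ -5.5303e+5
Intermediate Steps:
z(S) = 3/11 + 3/S² (z(S) = 3/(S²) - 3*(-1/11) = 3/S² + 3/11 = 3/11 + 3/S²)
(z(19) + 519)*(-692 - 373) = ((3/11 + 3/19²) + 519)*(-692 - 373) = ((3/11 + 3*(1/361)) + 519)*(-1065) = ((3/11 + 3/361) + 519)*(-1065) = (1116/3971 + 519)*(-1065) = (2062065/3971)*(-1065) = -2196099225/3971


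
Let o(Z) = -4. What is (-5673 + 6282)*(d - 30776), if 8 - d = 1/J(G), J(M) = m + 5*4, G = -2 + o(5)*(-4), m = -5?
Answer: -93688763/5 ≈ -1.8738e+7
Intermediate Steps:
G = 14 (G = -2 - 4*(-4) = -2 + 16 = 14)
J(M) = 15 (J(M) = -5 + 5*4 = -5 + 20 = 15)
d = 119/15 (d = 8 - 1/15 = 119/15 ≈ 7.9333)
(-5673 + 6282)*(d - 30776) = (-5673 + 6282)*(119/15 - 30776) = 609*(-461521/15) = -93688763/5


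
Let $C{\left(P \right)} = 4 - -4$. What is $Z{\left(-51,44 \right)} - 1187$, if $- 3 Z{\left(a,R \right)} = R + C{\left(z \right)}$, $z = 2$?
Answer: $- \frac{3613}{3} \approx -1204.3$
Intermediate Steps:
$C{\left(P \right)} = 8$ ($C{\left(P \right)} = 4 + 4 = 8$)
$Z{\left(a,R \right)} = - \frac{8}{3} - \frac{R}{3}$ ($Z{\left(a,R \right)} = - \frac{R + 8}{3} = - \frac{8 + R}{3} = - \frac{8}{3} - \frac{R}{3}$)
$Z{\left(-51,44 \right)} - 1187 = \left(- \frac{8}{3} - \frac{44}{3}\right) - 1187 = - \frac{52}{3} - 1187 = - \frac{3613}{3}$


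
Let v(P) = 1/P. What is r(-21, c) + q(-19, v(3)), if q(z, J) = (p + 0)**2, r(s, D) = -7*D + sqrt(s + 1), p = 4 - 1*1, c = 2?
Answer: -5 + 2*I*sqrt(5) ≈ -5.0 + 4.4721*I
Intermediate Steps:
p = 3 (p = 4 - 1 = 3)
r(s, D) = sqrt(1 + s) - 7*D (r(s, D) = -7*D + sqrt(1 + s) = sqrt(1 + s) - 7*D)
q(z, J) = 9 (q(z, J) = (3 + 0)**2 = 3**2 = 9)
r(-21, c) + q(-19, v(3)) = (sqrt(1 - 21) - 7*2) + 9 = (sqrt(-20) - 14) + 9 = (2*I*sqrt(5) - 14) + 9 = (-14 + 2*I*sqrt(5)) + 9 = -5 + 2*I*sqrt(5)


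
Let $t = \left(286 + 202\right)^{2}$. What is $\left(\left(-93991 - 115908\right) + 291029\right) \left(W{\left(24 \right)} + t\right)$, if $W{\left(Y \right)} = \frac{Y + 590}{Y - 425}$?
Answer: $\frac{7747519896900}{401} \approx 1.9321 \cdot 10^{10}$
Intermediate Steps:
$W{\left(Y \right)} = \frac{590 + Y}{-425 + Y}$
$t = 238144$ ($t = 488^{2} = 238144$)
$\left(\left(-93991 - 115908\right) + 291029\right) \left(W{\left(24 \right)} + t\right) = \left(\left(-93991 - 115908\right) + 291029\right) \left(\frac{590 + 24}{-425 + 24} + 238144\right) = \left(\left(-93991 - 115908\right) + 291029\right) \left(\frac{1}{-401} \cdot 614 + 238144\right) = \left(-209899 + 291029\right) \left(\left(- \frac{1}{401}\right) 614 + 238144\right) = 81130 \left(- \frac{614}{401} + 238144\right) = 81130 \cdot \frac{95495130}{401} = \frac{7747519896900}{401}$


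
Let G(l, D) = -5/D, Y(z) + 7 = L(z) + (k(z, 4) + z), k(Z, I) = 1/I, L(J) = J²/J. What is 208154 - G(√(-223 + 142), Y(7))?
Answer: 6036486/29 ≈ 2.0815e+5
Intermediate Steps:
L(J) = J
Y(z) = -27/4 + 2*z (Y(z) = -7 + (z + (1/4 + z)) = -7 + (z + (¼ + z)) = -7 + (¼ + 2*z) = -27/4 + 2*z)
208154 - G(√(-223 + 142), Y(7)) = 208154 - (-5)/(-27/4 + 2*7) = 208154 - (-5)/(-27/4 + 14) = 208154 - (-5)/29/4 = 208154 - (-5)*4/29 = 208154 - 1*(-20/29) = 208154 + 20/29 = 6036486/29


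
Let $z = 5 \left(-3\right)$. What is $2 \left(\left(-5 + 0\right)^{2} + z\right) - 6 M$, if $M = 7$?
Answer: $-22$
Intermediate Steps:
$z = -15$
$2 \left(\left(-5 + 0\right)^{2} + z\right) - 6 M = 2 \left(\left(-5 + 0\right)^{2} - 15\right) - 42 = 2 \left(\left(-5\right)^{2} - 15\right) - 42 = 2 \left(25 - 15\right) - 42 = 2 \cdot 10 - 42 = 20 - 42 = -22$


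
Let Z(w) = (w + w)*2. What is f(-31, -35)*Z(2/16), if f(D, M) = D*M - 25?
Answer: 530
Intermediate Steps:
Z(w) = 4*w (Z(w) = (2*w)*2 = 4*w)
f(D, M) = -25 + D*M
f(-31, -35)*Z(2/16) = (-25 - 31*(-35))*(4*(2/16)) = (-25 + 1085)*(4*(2*(1/16))) = 1060*(4*(⅛)) = 1060*(½) = 530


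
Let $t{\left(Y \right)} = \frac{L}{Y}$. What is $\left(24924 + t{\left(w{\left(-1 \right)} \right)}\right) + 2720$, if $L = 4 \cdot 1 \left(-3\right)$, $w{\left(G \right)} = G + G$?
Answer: $27650$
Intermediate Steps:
$w{\left(G \right)} = 2 G$
$L = -12$ ($L = 4 \left(-3\right) = -12$)
$t{\left(Y \right)} = - \frac{12}{Y}$
$\left(24924 + t{\left(w{\left(-1 \right)} \right)}\right) + 2720 = \left(24924 - \frac{12}{2 \left(-1\right)}\right) + 2720 = \left(24924 - \frac{12}{-2}\right) + 2720 = \left(24924 - -6\right) + 2720 = \left(24924 + 6\right) + 2720 = 24930 + 2720 = 27650$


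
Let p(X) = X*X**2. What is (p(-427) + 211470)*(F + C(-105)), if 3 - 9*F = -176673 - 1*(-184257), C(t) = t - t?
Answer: 196203893851/3 ≈ 6.5401e+10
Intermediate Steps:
C(t) = 0
F = -2527/3 (F = 1/3 - (-176673 - 1*(-184257))/9 = 1/3 - (-176673 + 184257)/9 = 1/3 - 1/9*7584 = 1/3 - 2528/3 = -2527/3 ≈ -842.33)
p(X) = X**3
(p(-427) + 211470)*(F + C(-105)) = ((-427)**3 + 211470)*(-2527/3 + 0) = (-77854483 + 211470)*(-2527/3) = -77643013*(-2527/3) = 196203893851/3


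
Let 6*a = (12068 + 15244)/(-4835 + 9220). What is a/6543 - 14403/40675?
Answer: -82610422513/233401732425 ≈ -0.35394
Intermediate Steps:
a = 4552/4385 (a = ((12068 + 15244)/(-4835 + 9220))/6 = (27312/4385)/6 = (27312*(1/4385))/6 = (⅙)*(27312/4385) = 4552/4385 ≈ 1.0381)
a/6543 - 14403/40675 = (4552/4385)/6543 - 14403/40675 = (4552/4385)*(1/6543) - 14403*1/40675 = 4552/28691055 - 14403/40675 = -82610422513/233401732425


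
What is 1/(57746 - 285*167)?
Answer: 1/10151 ≈ 9.8513e-5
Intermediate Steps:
1/(57746 - 285*167) = 1/(57746 - 47595) = 1/10151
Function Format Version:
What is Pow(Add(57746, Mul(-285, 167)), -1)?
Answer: Rational(1, 10151) ≈ 9.8513e-5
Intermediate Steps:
Pow(Add(57746, Mul(-285, 167)), -1) = Pow(Add(57746, -47595), -1) = Pow(10151, -1) = Rational(1, 10151)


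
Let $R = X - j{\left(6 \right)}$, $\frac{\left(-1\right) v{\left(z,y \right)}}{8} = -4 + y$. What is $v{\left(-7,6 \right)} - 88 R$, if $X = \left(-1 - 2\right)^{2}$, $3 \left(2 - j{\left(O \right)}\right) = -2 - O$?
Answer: $- \frac{1192}{3} \approx -397.33$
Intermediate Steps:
$j{\left(O \right)} = \frac{8}{3} + \frac{O}{3}$ ($j{\left(O \right)} = 2 - \frac{-2 - O}{3} = 2 + \left(\frac{2}{3} + \frac{O}{3}\right) = \frac{8}{3} + \frac{O}{3}$)
$v{\left(z,y \right)} = 32 - 8 y$ ($v{\left(z,y \right)} = - 8 \left(-4 + y\right) = 32 - 8 y$)
$X = 9$ ($X = \left(-3\right)^{2} = 9$)
$R = \frac{13}{3}$ ($R = 9 - \left(\frac{8}{3} + \frac{1}{3} \cdot 6\right) = 9 - \left(\frac{8}{3} + 2\right) = 9 - \frac{14}{3} = \frac{13}{3} \approx 4.3333$)
$v{\left(-7,6 \right)} - 88 R = \left(32 - 48\right) - \frac{1144}{3} = -16 - \frac{1144}{3} = - \frac{1192}{3}$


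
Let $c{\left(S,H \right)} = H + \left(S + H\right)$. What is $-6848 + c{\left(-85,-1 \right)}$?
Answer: $-6935$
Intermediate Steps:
$c{\left(S,H \right)} = S + 2 H$ ($c{\left(S,H \right)} = H + \left(H + S\right) = S + 2 H$)
$-6848 + c{\left(-85,-1 \right)} = -6848 + \left(-85 + 2 \left(-1\right)\right) = -6848 - 87 = -6935$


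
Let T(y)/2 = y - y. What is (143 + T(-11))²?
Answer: 20449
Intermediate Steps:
T(y) = 0 (T(y) = 2*(y - y) = 2*0 = 0)
(143 + T(-11))² = (143 + 0)² = 143² = 20449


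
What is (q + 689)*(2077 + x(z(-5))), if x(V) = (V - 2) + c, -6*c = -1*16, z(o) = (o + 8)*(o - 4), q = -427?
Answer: 1611824/3 ≈ 5.3728e+5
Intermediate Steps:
z(o) = (-4 + o)*(8 + o) (z(o) = (8 + o)*(-4 + o) = (-4 + o)*(8 + o))
c = 8/3 (c = -(-1)*16/6 = -⅙*(-16) = 8/3 ≈ 2.6667)
x(V) = ⅔ + V (x(V) = (V - 2) + 8/3 = (-2 + V) + 8/3 = ⅔ + V)
(q + 689)*(2077 + x(z(-5))) = (-427 + 689)*(2077 + (⅔ + (-32 + (-5)² + 4*(-5)))) = 262*(2077 + (⅔ + (-32 + 25 - 20))) = 262*(2077 + (⅔ - 27)) = 262*(2077 - 79/3) = 262*(6152/3) = 1611824/3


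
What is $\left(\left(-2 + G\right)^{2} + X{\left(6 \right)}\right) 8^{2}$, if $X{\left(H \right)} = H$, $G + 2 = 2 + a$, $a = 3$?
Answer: $448$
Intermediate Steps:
$G = 3$ ($G = -2 + \left(2 + 3\right) = -2 + 5 = 3$)
$\left(\left(-2 + G\right)^{2} + X{\left(6 \right)}\right) 8^{2} = \left(\left(-2 + 3\right)^{2} + 6\right) 8^{2} = \left(1^{2} + 6\right) 64 = \left(1 + 6\right) 64 = 7 \cdot 64 = 448$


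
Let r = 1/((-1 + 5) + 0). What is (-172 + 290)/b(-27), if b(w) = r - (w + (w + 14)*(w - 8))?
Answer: -8/29 ≈ -0.27586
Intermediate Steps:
r = ¼ (r = 1/(4 + 0) = 1/4 = ¼ ≈ 0.25000)
b(w) = ¼ - w - (-8 + w)*(14 + w) (b(w) = ¼ - (w + (w + 14)*(w - 8)) = ¼ - (w + (14 + w)*(-8 + w)) = ¼ - (w + (-8 + w)*(14 + w)) = ¼ + (-w - (-8 + w)*(14 + w)) = ¼ - w - (-8 + w)*(14 + w))
(-172 + 290)/b(-27) = (-172 + 290)/(449/4 - 1*(-27)² - 7*(-27)) = 118/(449/4 - 1*729 + 189) = 118/(449/4 - 729 + 189) = 118/(-1711/4) = 118*(-4/1711) = -8/29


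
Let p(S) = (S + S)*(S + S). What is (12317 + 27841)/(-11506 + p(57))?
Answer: 20079/745 ≈ 26.952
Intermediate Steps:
p(S) = 4*S² (p(S) = (2*S)*(2*S) = 4*S²)
(12317 + 27841)/(-11506 + p(57)) = (12317 + 27841)/(-11506 + 4*57²) = 40158/(-11506 + 4*3249) = 40158/(-11506 + 12996) = 40158/1490 = 40158*(1/1490) = 20079/745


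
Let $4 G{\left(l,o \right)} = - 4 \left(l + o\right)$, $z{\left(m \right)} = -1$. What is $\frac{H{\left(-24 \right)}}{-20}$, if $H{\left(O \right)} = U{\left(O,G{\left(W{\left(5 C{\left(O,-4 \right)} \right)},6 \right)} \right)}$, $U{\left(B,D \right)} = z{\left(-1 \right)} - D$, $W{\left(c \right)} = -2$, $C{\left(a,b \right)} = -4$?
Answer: $- \frac{3}{20} \approx -0.15$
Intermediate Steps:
$G{\left(l,o \right)} = - l - o$ ($G{\left(l,o \right)} = \frac{\left(-4\right) \left(l + o\right)}{4} = \frac{- 4 l - 4 o}{4} = - l - o$)
$U{\left(B,D \right)} = -1 - D$
$H{\left(O \right)} = 3$ ($H{\left(O \right)} = -1 - \left(\left(-1\right) \left(-2\right) - 6\right) = -1 - \left(2 - 6\right) = -1 - -4 = -1 + 4 = 3$)
$\frac{H{\left(-24 \right)}}{-20} = \frac{3}{-20} = 3 \left(- \frac{1}{20}\right) = - \frac{3}{20}$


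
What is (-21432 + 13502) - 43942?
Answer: -51872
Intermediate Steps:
(-21432 + 13502) - 43942 = -7930 - 43942 = -51872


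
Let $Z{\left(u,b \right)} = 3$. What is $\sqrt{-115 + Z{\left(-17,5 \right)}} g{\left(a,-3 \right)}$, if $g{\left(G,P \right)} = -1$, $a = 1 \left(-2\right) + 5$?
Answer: $- 4 i \sqrt{7} \approx - 10.583 i$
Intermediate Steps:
$a = 3$ ($a = -2 + 5 = 3$)
$\sqrt{-115 + Z{\left(-17,5 \right)}} g{\left(a,-3 \right)} = \sqrt{-115 + 3} \left(-1\right) = \sqrt{-112} \left(-1\right) = 4 i \sqrt{7} \left(-1\right) = - 4 i \sqrt{7}$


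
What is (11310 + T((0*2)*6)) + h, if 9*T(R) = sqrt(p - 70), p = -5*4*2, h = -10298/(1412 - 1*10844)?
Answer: 53343109/4716 + I*sqrt(110)/9 ≈ 11311.0 + 1.1653*I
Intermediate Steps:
h = 5149/4716 (h = -10298/(1412 - 10844) = -10298/(-9432) = -10298*(-1/9432) = 5149/4716 ≈ 1.0918)
p = -40 (p = -20*2 = -40)
T(R) = I*sqrt(110)/9 (T(R) = sqrt(-40 - 70)/9 = sqrt(-110)/9 = (I*sqrt(110))/9 = I*sqrt(110)/9)
(11310 + T((0*2)*6)) + h = (11310 + I*sqrt(110)/9) + 5149/4716 = 53343109/4716 + I*sqrt(110)/9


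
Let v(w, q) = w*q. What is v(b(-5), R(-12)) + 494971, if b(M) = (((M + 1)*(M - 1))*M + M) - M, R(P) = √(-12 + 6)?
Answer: 494971 - 120*I*√6 ≈ 4.9497e+5 - 293.94*I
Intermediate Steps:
R(P) = I*√6 (R(P) = √(-6) = I*√6)
b(M) = M*(1 + M)*(-1 + M) (b(M) = (((1 + M)*(-1 + M))*M + M) - M = (M*(1 + M)*(-1 + M) + M) - M = (M + M*(1 + M)*(-1 + M)) - M = M*(1 + M)*(-1 + M))
v(w, q) = q*w
v(b(-5), R(-12)) + 494971 = (I*√6)*((-5)³ - 1*(-5)) + 494971 = (I*√6)*(-125 + 5) + 494971 = (I*√6)*(-120) + 494971 = -120*I*√6 + 494971 = 494971 - 120*I*√6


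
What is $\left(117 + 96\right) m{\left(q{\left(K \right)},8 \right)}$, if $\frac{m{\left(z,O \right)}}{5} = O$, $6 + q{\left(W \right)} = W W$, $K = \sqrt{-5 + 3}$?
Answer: $8520$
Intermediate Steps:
$K = i \sqrt{2}$ ($K = \sqrt{-2} = i \sqrt{2} \approx 1.4142 i$)
$q{\left(W \right)} = -6 + W^{2}$ ($q{\left(W \right)} = -6 + W W = -6 + W^{2}$)
$m{\left(z,O \right)} = 5 O$
$\left(117 + 96\right) m{\left(q{\left(K \right)},8 \right)} = \left(117 + 96\right) 5 \cdot 8 = 213 \cdot 40 = 8520$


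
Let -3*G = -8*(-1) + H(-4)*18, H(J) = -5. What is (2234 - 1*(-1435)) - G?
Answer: 10925/3 ≈ 3641.7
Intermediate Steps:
G = 82/3 (G = -(-8*(-1) - 5*18)/3 = -(8 - 90)/3 = -⅓*(-82) = 82/3 ≈ 27.333)
(2234 - 1*(-1435)) - G = (2234 - 1*(-1435)) - 1*82/3 = (2234 + 1435) - 82/3 = 3669 - 82/3 = 10925/3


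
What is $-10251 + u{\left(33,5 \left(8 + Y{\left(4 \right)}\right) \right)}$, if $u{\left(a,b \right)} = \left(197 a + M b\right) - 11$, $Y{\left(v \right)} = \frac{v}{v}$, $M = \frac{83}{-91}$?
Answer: $- \frac{345986}{91} \approx -3802.0$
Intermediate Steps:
$M = - \frac{83}{91}$ ($M = 83 \left(- \frac{1}{91}\right) = - \frac{83}{91} \approx -0.91209$)
$Y{\left(v \right)} = 1$
$u{\left(a,b \right)} = -11 + 197 a - \frac{83 b}{91}$ ($u{\left(a,b \right)} = \left(197 a - \frac{83 b}{91}\right) - 11 = -11 + 197 a - \frac{83 b}{91}$)
$-10251 + u{\left(33,5 \left(8 + Y{\left(4 \right)}\right) \right)} = -10251 - \left(-6490 + \frac{83}{91} \cdot 5 \left(8 + 1\right)\right) = -10251 - \left(-6490 + \frac{83}{91} \cdot 5 \cdot 9\right) = -10251 - - \frac{586855}{91} = -10251 + \frac{586855}{91} = - \frac{345986}{91}$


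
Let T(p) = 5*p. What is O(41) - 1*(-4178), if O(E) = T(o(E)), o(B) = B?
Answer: 4383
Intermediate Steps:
O(E) = 5*E
O(41) - 1*(-4178) = 5*41 - 1*(-4178) = 205 + 4178 = 4383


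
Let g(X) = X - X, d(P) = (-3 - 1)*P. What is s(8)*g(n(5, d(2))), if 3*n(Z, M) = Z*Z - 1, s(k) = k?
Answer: 0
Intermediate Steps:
d(P) = -4*P
n(Z, M) = -⅓ + Z²/3 (n(Z, M) = (Z*Z - 1)/3 = (Z² - 1)/3 = (-1 + Z²)/3 = -⅓ + Z²/3)
g(X) = 0
s(8)*g(n(5, d(2))) = 8*0 = 0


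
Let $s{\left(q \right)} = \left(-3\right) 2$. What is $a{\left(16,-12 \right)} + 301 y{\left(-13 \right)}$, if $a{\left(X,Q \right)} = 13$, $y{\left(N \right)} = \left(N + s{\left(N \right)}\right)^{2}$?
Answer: $108674$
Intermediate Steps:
$s{\left(q \right)} = -6$
$y{\left(N \right)} = \left(-6 + N\right)^{2}$ ($y{\left(N \right)} = \left(N - 6\right)^{2} = \left(-6 + N\right)^{2}$)
$a{\left(16,-12 \right)} + 301 y{\left(-13 \right)} = 13 + 301 \left(-6 - 13\right)^{2} = 13 + 301 \left(-19\right)^{2} = 13 + 301 \cdot 361 = 13 + 108661 = 108674$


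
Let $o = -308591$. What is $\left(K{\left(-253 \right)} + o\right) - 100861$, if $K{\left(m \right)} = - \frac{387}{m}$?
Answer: $- \frac{103590969}{253} \approx -4.0945 \cdot 10^{5}$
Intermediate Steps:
$\left(K{\left(-253 \right)} + o\right) - 100861 = \left(- \frac{387}{-253} - 308591\right) - 100861 = \left(\left(-387\right) \left(- \frac{1}{253}\right) - 308591\right) - 100861 = \left(\frac{387}{253} - 308591\right) - 100861 = - \frac{78073136}{253} - 100861 = - \frac{103590969}{253}$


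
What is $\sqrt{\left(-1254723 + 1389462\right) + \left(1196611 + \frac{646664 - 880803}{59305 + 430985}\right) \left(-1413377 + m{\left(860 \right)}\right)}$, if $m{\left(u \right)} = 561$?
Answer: $\frac{i \sqrt{101597838177094362689685}}{245145} \approx 1.3002 \cdot 10^{6} i$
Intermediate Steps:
$\sqrt{\left(-1254723 + 1389462\right) + \left(1196611 + \frac{646664 - 880803}{59305 + 430985}\right) \left(-1413377 + m{\left(860 \right)}\right)} = \sqrt{\left(-1254723 + 1389462\right) + \left(1196611 + \frac{646664 - 880803}{59305 + 430985}\right) \left(-1413377 + 561\right)} = \sqrt{134739 + \left(1196611 - \frac{234139}{490290}\right) \left(-1412816\right)} = \sqrt{134739 + \frac{586686173051}{490290} \left(-1412816\right)} = \sqrt{134739 - \frac{414439806132610808}{245145}} = \sqrt{- \frac{414439773102018653}{245145}} = \frac{i \sqrt{101597838177094362689685}}{245145}$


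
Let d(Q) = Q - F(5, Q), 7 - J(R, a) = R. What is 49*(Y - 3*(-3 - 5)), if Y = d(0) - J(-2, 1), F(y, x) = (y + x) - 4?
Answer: 686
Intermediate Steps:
F(y, x) = -4 + x + y (F(y, x) = (x + y) - 4 = -4 + x + y)
J(R, a) = 7 - R
d(Q) = -1 (d(Q) = Q - (-4 + Q + 5) = Q - (1 + Q) = Q + (-1 - Q) = -1)
Y = -10 (Y = -1 - (7 - 1*(-2)) = -1 - (7 + 2) = -1 - 1*9 = -1 - 9 = -10)
49*(Y - 3*(-3 - 5)) = 49*(-10 - 3*(-3 - 5)) = 49*(-10 - 3*(-8)) = 49*(-10 + 24) = 49*14 = 686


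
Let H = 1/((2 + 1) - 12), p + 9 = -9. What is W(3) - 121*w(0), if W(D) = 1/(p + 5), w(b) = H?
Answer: 1564/117 ≈ 13.368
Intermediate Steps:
p = -18 (p = -9 - 9 = -18)
H = -⅑ (H = 1/(3 - 12) = 1/(-9) = -⅑ ≈ -0.11111)
w(b) = -⅑
W(D) = -1/13 (W(D) = 1/(-18 + 5) = 1/(-13) = -1/13)
W(3) - 121*w(0) = -1/13 - 121*(-⅑) = -1/13 + 121/9 = 1564/117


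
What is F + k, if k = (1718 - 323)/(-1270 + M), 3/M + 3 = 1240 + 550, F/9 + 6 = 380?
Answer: 7636600377/2269487 ≈ 3364.9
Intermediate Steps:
F = 3366 (F = -54 + 9*380 = -54 + 3420 = 3366)
M = 3/1787 (M = 3/(-3 + (1240 + 550)) = 3/(-3 + 1790) = 3/1787 ≈ 0.0016788)
k = -2492865/2269487 (k = (1718 - 323)/(-1270 + 3/1787) = 1395/(-2269487/1787) = 1395*(-1787/2269487) = -2492865/2269487 ≈ -1.0984)
F + k = 3366 - 2492865/2269487 = 7636600377/2269487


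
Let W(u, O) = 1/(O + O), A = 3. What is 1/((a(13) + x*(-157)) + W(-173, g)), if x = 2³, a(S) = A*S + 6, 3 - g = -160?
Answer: -326/394785 ≈ -0.00082577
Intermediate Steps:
g = 163 (g = 3 - 1*(-160) = 3 + 160 = 163)
a(S) = 6 + 3*S (a(S) = 3*S + 6 = 6 + 3*S)
x = 8
W(u, O) = 1/(2*O)
1/((a(13) + x*(-157)) + W(-173, g)) = 1/(((6 + 3*13) + 8*(-157)) + (½)/163) = 1/(((6 + 39) - 1256) + (½)*(1/163)) = 1/((45 - 1256) + 1/326) = 1/(-1211 + 1/326) = 1/(-394785/326) = -326/394785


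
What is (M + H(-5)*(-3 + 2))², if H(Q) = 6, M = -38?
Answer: 1936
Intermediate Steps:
(M + H(-5)*(-3 + 2))² = (-38 + 6*(-3 + 2))² = (-38 + 6*(-1))² = (-38 - 6)² = (-44)² = 1936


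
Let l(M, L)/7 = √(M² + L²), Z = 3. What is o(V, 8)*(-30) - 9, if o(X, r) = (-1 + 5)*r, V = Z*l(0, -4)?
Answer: -969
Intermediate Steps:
l(M, L) = 7*√(L² + M²) (l(M, L) = 7*√(M² + L²) = 7*√(L² + M²))
V = 84 (V = 3*(7*√((-4)² + 0²)) = 3*(7*√(16 + 0)) = 3*(7*√16) = 3*(7*4) = 3*28 = 84)
o(X, r) = 4*r
o(V, 8)*(-30) - 9 = (4*8)*(-30) - 9 = 32*(-30) - 9 = -960 - 9 = -969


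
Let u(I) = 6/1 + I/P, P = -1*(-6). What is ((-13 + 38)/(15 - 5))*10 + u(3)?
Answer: 63/2 ≈ 31.500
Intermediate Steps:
P = 6
u(I) = 6 + I/6 (u(I) = 6/1 + I/6 = 6*1 + I*(⅙) = 6 + I/6)
((-13 + 38)/(15 - 5))*10 + u(3) = ((-13 + 38)/(15 - 5))*10 + (6 + (⅙)*3) = (25/10)*10 + (6 + ½) = (25*(⅒))*10 + 13/2 = (5/2)*10 + 13/2 = 25 + 13/2 = 63/2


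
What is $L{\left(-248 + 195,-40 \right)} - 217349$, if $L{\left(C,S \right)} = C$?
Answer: $-217402$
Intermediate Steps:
$L{\left(-248 + 195,-40 \right)} - 217349 = \left(-248 + 195\right) - 217349 = -53 - 217349 = -217402$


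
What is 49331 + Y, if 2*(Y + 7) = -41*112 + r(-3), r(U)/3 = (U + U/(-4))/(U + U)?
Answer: 752457/16 ≈ 47029.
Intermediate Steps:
r(U) = 9/8 (r(U) = 3*((U + U/(-4))/(U + U)) = 3*((U + U*(-1/4))/((2*U))) = 3*((U - U/4)*(1/(2*U))) = 3*((3*U/4)*(1/(2*U))) = 3*(3/8) = 9/8)
Y = -36839/16 (Y = -7 + (-41*112 + 9/8)/2 = -7 + (-4592 + 9/8)/2 = -7 + (1/2)*(-36727/8) = -7 - 36727/16 = -36839/16 ≈ -2302.4)
49331 + Y = 49331 - 36839/16 = 752457/16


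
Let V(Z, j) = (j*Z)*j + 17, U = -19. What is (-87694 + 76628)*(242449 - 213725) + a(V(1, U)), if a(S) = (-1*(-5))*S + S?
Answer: -317857516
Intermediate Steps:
V(Z, j) = 17 + Z*j**2 (V(Z, j) = (Z*j)*j + 17 = Z*j**2 + 17 = 17 + Z*j**2)
a(S) = 6*S (a(S) = 5*S + S = 6*S)
(-87694 + 76628)*(242449 - 213725) + a(V(1, U)) = (-87694 + 76628)*(242449 - 213725) + 6*(17 + 1*(-19)**2) = -11066*28724 + 6*(17 + 1*361) = -317859784 + 6*(17 + 361) = -317859784 + 6*378 = -317859784 + 2268 = -317857516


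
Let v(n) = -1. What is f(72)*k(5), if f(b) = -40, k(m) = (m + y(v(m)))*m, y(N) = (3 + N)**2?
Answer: -1800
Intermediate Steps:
k(m) = m*(4 + m) (k(m) = (m + (3 - 1)**2)*m = (m + 2**2)*m = (m + 4)*m = (4 + m)*m = m*(4 + m))
f(72)*k(5) = -200*(4 + 5) = -200*9 = -40*45 = -1800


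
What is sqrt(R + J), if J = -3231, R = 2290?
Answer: I*sqrt(941) ≈ 30.676*I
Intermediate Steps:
sqrt(R + J) = sqrt(2290 - 3231) = sqrt(-941) = I*sqrt(941)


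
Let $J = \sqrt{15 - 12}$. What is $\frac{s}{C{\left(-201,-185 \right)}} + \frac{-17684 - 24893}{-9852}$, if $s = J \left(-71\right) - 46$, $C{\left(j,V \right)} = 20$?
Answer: $\frac{99587}{49260} - \frac{71 \sqrt{3}}{20} \approx -4.1271$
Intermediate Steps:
$J = \sqrt{3}$ ($J = \sqrt{15 - 12} = \sqrt{3} \approx 1.732$)
$s = -46 - 71 \sqrt{3}$ ($s = \sqrt{3} \left(-71\right) - 46 = - 71 \sqrt{3} - 46 = -46 - 71 \sqrt{3} \approx -168.98$)
$\frac{s}{C{\left(-201,-185 \right)}} + \frac{-17684 - 24893}{-9852} = \frac{-46 - 71 \sqrt{3}}{20} + \frac{-17684 - 24893}{-9852} = \left(-46 - 71 \sqrt{3}\right) \frac{1}{20} + \left(-17684 - 24893\right) \left(- \frac{1}{9852}\right) = \left(- \frac{23}{10} - \frac{71 \sqrt{3}}{20}\right) - - \frac{42577}{9852} = \left(- \frac{23}{10} - \frac{71 \sqrt{3}}{20}\right) + \frac{42577}{9852} = \frac{99587}{49260} - \frac{71 \sqrt{3}}{20}$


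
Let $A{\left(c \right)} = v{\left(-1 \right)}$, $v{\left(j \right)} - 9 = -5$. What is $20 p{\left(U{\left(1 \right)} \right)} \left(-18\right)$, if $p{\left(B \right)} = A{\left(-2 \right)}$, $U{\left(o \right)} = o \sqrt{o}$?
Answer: $-1440$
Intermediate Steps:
$v{\left(j \right)} = 4$ ($v{\left(j \right)} = 9 - 5 = 4$)
$U{\left(o \right)} = o^{\frac{3}{2}}$
$A{\left(c \right)} = 4$
$p{\left(B \right)} = 4$
$20 p{\left(U{\left(1 \right)} \right)} \left(-18\right) = 20 \cdot 4 \left(-18\right) = 80 \left(-18\right) = -1440$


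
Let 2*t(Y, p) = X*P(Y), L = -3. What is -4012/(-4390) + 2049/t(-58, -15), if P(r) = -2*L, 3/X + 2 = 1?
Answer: -1493167/6585 ≈ -226.75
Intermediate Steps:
X = -3 (X = 3/(-2 + 1) = 3/(-1) = 3*(-1) = -3)
P(r) = 6 (P(r) = -2*(-3) = 6)
t(Y, p) = -9 (t(Y, p) = (-3*6)/2 = (1/2)*(-18) = -9)
-4012/(-4390) + 2049/t(-58, -15) = -4012/(-4390) + 2049/(-9) = -4012*(-1/4390) + 2049*(-1/9) = 2006/2195 - 683/3 = -1493167/6585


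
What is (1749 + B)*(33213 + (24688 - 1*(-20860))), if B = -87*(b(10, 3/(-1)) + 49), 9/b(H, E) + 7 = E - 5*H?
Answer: -3939546459/20 ≈ -1.9698e+8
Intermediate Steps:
b(H, E) = 9/(-7 + E - 5*H) (b(H, E) = 9/(-7 + (E - 5*H)) = 9/(-7 + E - 5*H))
B = -84999/20 (B = -87*(9/(-7 + 3/(-1) - 5*10) + 49) = -87*(9/(-7 + 3*(-1) - 50) + 49) = -87*(9/(-7 - 3 - 50) + 49) = -87*(9/(-60) + 49) = -87*(9*(-1/60) + 49) = -87*(-3/20 + 49) = -87*977/20 = -84999/20 ≈ -4250.0)
(1749 + B)*(33213 + (24688 - 1*(-20860))) = (1749 - 84999/20)*(33213 + (24688 - 1*(-20860))) = -50019*(33213 + (24688 + 20860))/20 = -50019*(33213 + 45548)/20 = -50019/20*78761 = -3939546459/20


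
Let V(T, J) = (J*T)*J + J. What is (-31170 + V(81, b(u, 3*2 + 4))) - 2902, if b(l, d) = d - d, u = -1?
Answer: -34072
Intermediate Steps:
b(l, d) = 0
V(T, J) = J + T*J**2 (V(T, J) = T*J**2 + J = J + T*J**2)
(-31170 + V(81, b(u, 3*2 + 4))) - 2902 = (-31170 + 0*(1 + 0*81)) - 2902 = (-31170 + 0*(1 + 0)) - 2902 = (-31170 + 0*1) - 2902 = (-31170 + 0) - 2902 = -31170 - 2902 = -34072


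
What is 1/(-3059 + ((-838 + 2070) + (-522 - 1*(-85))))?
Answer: -1/2264 ≈ -0.00044170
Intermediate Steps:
1/(-3059 + ((-838 + 2070) + (-522 - 1*(-85)))) = 1/(-3059 + (1232 + (-522 + 85))) = 1/(-3059 + (1232 - 437)) = 1/(-3059 + 795) = 1/(-2264) = -1/2264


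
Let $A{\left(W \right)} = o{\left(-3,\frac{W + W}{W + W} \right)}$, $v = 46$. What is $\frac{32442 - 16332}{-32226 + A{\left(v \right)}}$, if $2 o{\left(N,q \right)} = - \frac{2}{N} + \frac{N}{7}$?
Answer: $- \frac{676620}{1353487} \approx -0.49991$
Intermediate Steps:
$o{\left(N,q \right)} = - \frac{1}{N} + \frac{N}{14}$ ($o{\left(N,q \right)} = \frac{- \frac{2}{N} + \frac{N}{7}}{2} = - \frac{1}{N} + \frac{N}{14}$)
$A{\left(W \right)} = \frac{5}{42}$ ($A{\left(W \right)} = - \frac{1}{-3} + \frac{1}{14} \left(-3\right) = \left(-1\right) \left(- \frac{1}{3}\right) - \frac{3}{14} = \frac{1}{3} - \frac{3}{14} = \frac{5}{42}$)
$\frac{32442 - 16332}{-32226 + A{\left(v \right)}} = \frac{32442 - 16332}{-32226 + \frac{5}{42}} = \frac{16110}{- \frac{1353487}{42}} = 16110 \left(- \frac{42}{1353487}\right) = - \frac{676620}{1353487}$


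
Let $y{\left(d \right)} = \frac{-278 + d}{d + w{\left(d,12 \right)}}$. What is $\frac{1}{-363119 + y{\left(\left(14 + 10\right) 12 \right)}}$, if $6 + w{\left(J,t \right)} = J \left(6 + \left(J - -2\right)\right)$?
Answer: $- \frac{8553}{3105756806} \approx -2.7539 \cdot 10^{-6}$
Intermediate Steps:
$w{\left(J,t \right)} = -6 + J \left(8 + J\right)$ ($w{\left(J,t \right)} = -6 + J \left(6 + \left(J - -2\right)\right) = -6 + J \left(6 + \left(J + 2\right)\right) = -6 + J \left(6 + \left(2 + J\right)\right) = -6 + J \left(8 + J\right)$)
$y{\left(d \right)} = \frac{-278 + d}{-6 + d^{2} + 9 d}$ ($y{\left(d \right)} = \frac{-278 + d}{d + \left(-6 + d^{2} + 8 d\right)} = \frac{-278 + d}{-6 + d^{2} + 9 d}$)
$\frac{1}{-363119 + y{\left(\left(14 + 10\right) 12 \right)}} = \frac{1}{-363119 + \frac{-278 + \left(14 + 10\right) 12}{-6 + \left(\left(14 + 10\right) 12\right)^{2} + 9 \left(14 + 10\right) 12}} = \frac{1}{-363119 + \frac{-278 + 24 \cdot 12}{-6 + \left(24 \cdot 12\right)^{2} + 9 \cdot 24 \cdot 12}} = \frac{1}{-363119 + \frac{-278 + 288}{-6 + 288^{2} + 9 \cdot 288}} = \frac{1}{-363119 + \frac{1}{-6 + 82944 + 2592} \cdot 10} = \frac{1}{-363119 + \frac{1}{85530} \cdot 10} = \frac{1}{-363119 + \frac{1}{8553}} = \frac{1}{- \frac{3105756806}{8553}} = - \frac{8553}{3105756806}$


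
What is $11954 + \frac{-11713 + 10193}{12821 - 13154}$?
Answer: $\frac{3982202}{333} \approx 11959.0$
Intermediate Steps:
$11954 + \frac{-11713 + 10193}{12821 - 13154} = 11954 - \frac{1520}{-333} = 11954 - - \frac{1520}{333} = 11954 + \frac{1520}{333} = \frac{3982202}{333}$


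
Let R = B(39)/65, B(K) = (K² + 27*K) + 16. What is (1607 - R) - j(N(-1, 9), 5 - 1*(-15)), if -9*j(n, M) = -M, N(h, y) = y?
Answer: 183097/117 ≈ 1564.9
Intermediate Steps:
B(K) = 16 + K² + 27*K
R = 518/13 (R = (16 + 39² + 27*39)/65 = (16 + 1521 + 1053)*(1/65) = 2590*(1/65) = 518/13 ≈ 39.846)
j(n, M) = M/9 (j(n, M) = -(-1)*M/9 = M/9)
(1607 - R) - j(N(-1, 9), 5 - 1*(-15)) = (1607 - 1*518/13) - (5 - 1*(-15))/9 = (1607 - 518/13) - (5 + 15)/9 = 20373/13 - 20/9 = 183097/117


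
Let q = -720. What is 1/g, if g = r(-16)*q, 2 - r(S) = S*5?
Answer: -1/59040 ≈ -1.6938e-5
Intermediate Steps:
r(S) = 2 - 5*S (r(S) = 2 - S*5 = 2 - 5*S)
g = -59040 (g = (2 - 5*(-16))*(-720) = (2 + 80)*(-720) = 82*(-720) = -59040)
1/g = 1/(-59040) = -1/59040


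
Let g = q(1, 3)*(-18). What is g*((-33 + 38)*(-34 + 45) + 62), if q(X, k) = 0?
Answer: 0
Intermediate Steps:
g = 0 (g = 0*(-18) = 0)
g*((-33 + 38)*(-34 + 45) + 62) = 0*((-33 + 38)*(-34 + 45) + 62) = 0*(5*11 + 62) = 0*(55 + 62) = 0*117 = 0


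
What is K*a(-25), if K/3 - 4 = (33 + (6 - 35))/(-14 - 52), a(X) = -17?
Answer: -2210/11 ≈ -200.91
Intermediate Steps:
K = 130/11 (K = 12 + 3*((33 + (6 - 35))/(-14 - 52)) = 12 + 3*((33 - 29)/(-66)) = 12 + 3*(4*(-1/66)) = 12 + 3*(-2/33) = 12 - 2/11 = 130/11 ≈ 11.818)
K*a(-25) = (130/11)*(-17) = -2210/11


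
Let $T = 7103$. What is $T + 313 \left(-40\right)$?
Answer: $-5417$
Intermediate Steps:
$T + 313 \left(-40\right) = 7103 + 313 \left(-40\right) = 7103 - 12520 = -5417$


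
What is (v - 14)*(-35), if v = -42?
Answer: 1960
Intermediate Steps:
(v - 14)*(-35) = (-42 - 14)*(-35) = -56*(-35) = 1960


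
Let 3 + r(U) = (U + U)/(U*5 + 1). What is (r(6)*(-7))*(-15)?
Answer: -8505/31 ≈ -274.35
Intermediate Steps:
r(U) = -3 + 2*U/(1 + 5*U) (r(U) = -3 + (U + U)/(U*5 + 1) = -3 + (2*U)/(5*U + 1) = -3 + (2*U)/(1 + 5*U) = -3 + 2*U/(1 + 5*U))
(r(6)*(-7))*(-15) = (((-3 - 13*6)/(1 + 5*6))*(-7))*(-15) = (((-3 - 78)/(1 + 30))*(-7))*(-15) = ((-81/31)*(-7))*(-15) = (((1/31)*(-81))*(-7))*(-15) = -81/31*(-7)*(-15) = (567/31)*(-15) = -8505/31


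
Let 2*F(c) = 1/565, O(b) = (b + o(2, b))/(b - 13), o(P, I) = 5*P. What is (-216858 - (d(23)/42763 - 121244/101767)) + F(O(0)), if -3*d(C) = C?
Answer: -21471462511214503/99012167310 ≈ -2.1686e+5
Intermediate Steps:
d(C) = -C/3
O(b) = (10 + b)/(-13 + b) (O(b) = (b + 5*2)/(b - 13) = (b + 10)/(-13 + b) = (10 + b)/(-13 + b))
F(c) = 1/1130 (F(c) = (½)/565 = (½)*(1/565) = 1/1130)
(-216858 - (d(23)/42763 - 121244/101767)) + F(O(0)) = (-216858 - (-⅓*23/42763 - 121244/101767)) + 1/1130 = (-216858 - (-23/3*1/42763 - 121244*1/101767)) + 1/1130 = (-216858 - (-23/128289 - 121244/101767)) + 1/1130 = (-216858 - 1*(-104406793/87621387)) + 1/1130 = (-216858 + 104406793/87621387) + 1/1130 = -19001294335253/87621387 + 1/1130 = -21471462511214503/99012167310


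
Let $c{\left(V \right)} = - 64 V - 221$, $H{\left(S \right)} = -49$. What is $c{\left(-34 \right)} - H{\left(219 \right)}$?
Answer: $2004$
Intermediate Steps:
$c{\left(V \right)} = -221 - 64 V$
$c{\left(-34 \right)} - H{\left(219 \right)} = \left(-221 - -2176\right) - -49 = \left(-221 + 2176\right) + 49 = 1955 + 49 = 2004$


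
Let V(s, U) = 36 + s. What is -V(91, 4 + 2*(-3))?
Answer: -127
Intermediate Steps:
-V(91, 4 + 2*(-3)) = -(36 + 91) = -1*127 = -127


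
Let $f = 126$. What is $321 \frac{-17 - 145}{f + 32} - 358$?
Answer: $- \frac{54283}{79} \approx -687.13$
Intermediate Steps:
$321 \frac{-17 - 145}{f + 32} - 358 = 321 \frac{-17 - 145}{126 + 32} - 358 = 321 \left(- \frac{162}{158}\right) - 358 = 321 \left(\left(-162\right) \frac{1}{158}\right) - 358 = 321 \left(- \frac{81}{79}\right) - 358 = - \frac{26001}{79} - 358 = - \frac{54283}{79}$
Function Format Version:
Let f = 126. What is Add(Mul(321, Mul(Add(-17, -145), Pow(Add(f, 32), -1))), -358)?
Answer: Rational(-54283, 79) ≈ -687.13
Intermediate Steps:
Add(Mul(321, Mul(Add(-17, -145), Pow(Add(f, 32), -1))), -358) = Add(Mul(321, Mul(Add(-17, -145), Pow(Add(126, 32), -1))), -358) = Add(Mul(321, Mul(-162, Pow(158, -1))), -358) = Add(Mul(321, Mul(-162, Rational(1, 158))), -358) = Add(Mul(321, Rational(-81, 79)), -358) = Add(Rational(-26001, 79), -358) = Rational(-54283, 79)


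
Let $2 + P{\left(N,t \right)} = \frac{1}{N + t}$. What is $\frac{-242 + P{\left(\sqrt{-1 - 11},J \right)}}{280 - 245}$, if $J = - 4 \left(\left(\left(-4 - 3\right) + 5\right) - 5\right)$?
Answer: $\frac{- 488 \sqrt{3} + 6831 i}{70 \left(\sqrt{3} - 14 i\right)} \approx -6.9704 - 0.00012434 i$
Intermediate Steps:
$J = 28$ ($J = - 4 \left(\left(-7 + 5\right) - 5\right) = - 4 \left(-2 - 5\right) = \left(-4\right) \left(-7\right) = 28$)
$P{\left(N,t \right)} = -2 + \frac{1}{N + t}$
$\frac{-242 + P{\left(\sqrt{-1 - 11},J \right)}}{280 - 245} = \frac{-242 + \frac{1 - 2 \sqrt{-1 - 11} - 56}{\sqrt{-1 - 11} + 28}}{280 - 245} = \frac{-242 + \frac{1 - 2 \sqrt{-12} - 56}{\sqrt{-12} + 28}}{280 - 245} = \frac{-242 + \frac{1 - 2 \cdot 2 i \sqrt{3} - 56}{2 i \sqrt{3} + 28}}{35} = \left(-242 + \frac{1 - 4 i \sqrt{3} - 56}{28 + 2 i \sqrt{3}}\right) \frac{1}{35} = \left(-242 + \frac{-55 - 4 i \sqrt{3}}{28 + 2 i \sqrt{3}}\right) \frac{1}{35} = - \frac{242}{35} + \frac{-55 - 4 i \sqrt{3}}{35 \left(28 + 2 i \sqrt{3}\right)}$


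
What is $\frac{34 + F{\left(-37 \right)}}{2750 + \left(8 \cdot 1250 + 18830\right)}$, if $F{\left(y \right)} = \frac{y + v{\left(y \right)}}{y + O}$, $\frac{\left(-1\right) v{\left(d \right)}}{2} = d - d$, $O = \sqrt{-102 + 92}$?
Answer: $\frac{9651}{8709764} + \frac{37 i \sqrt{10}}{43548820} \approx 0.0011081 + 2.6867 \cdot 10^{-6} i$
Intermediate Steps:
$O = i \sqrt{10}$ ($O = \sqrt{-10} = i \sqrt{10} \approx 3.1623 i$)
$v{\left(d \right)} = 0$ ($v{\left(d \right)} = - 2 \left(d - d\right) = \left(-2\right) 0 = 0$)
$F{\left(y \right)} = \frac{y}{y + i \sqrt{10}}$ ($F{\left(y \right)} = \frac{y + 0}{y + i \sqrt{10}} = \frac{y}{y + i \sqrt{10}}$)
$\frac{34 + F{\left(-37 \right)}}{2750 + \left(8 \cdot 1250 + 18830\right)} = \frac{34 - \frac{37}{-37 + i \sqrt{10}}}{2750 + \left(8 \cdot 1250 + 18830\right)} = \frac{34 - \frac{37}{-37 + i \sqrt{10}}}{2750 + \left(10000 + 18830\right)} = \frac{34 - \frac{37}{-37 + i \sqrt{10}}}{2750 + 28830} = \frac{34 - \frac{37}{-37 + i \sqrt{10}}}{31580} = \left(34 - \frac{37}{-37 + i \sqrt{10}}\right) \frac{1}{31580} = \frac{17}{15790} - \frac{37}{31580 \left(-37 + i \sqrt{10}\right)}$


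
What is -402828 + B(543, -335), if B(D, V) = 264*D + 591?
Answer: -258885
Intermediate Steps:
B(D, V) = 591 + 264*D
-402828 + B(543, -335) = -402828 + (591 + 264*543) = -402828 + (591 + 143352) = -402828 + 143943 = -258885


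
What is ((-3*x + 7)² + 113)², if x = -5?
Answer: 356409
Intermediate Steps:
((-3*x + 7)² + 113)² = ((-3*(-5) + 7)² + 113)² = ((15 + 7)² + 113)² = (22² + 113)² = (484 + 113)² = 597² = 356409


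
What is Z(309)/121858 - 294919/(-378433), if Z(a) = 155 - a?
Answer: 1630907310/2096140387 ≈ 0.77805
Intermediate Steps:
Z(309)/121858 - 294919/(-378433) = (155 - 1*309)/121858 - 294919/(-378433) = (155 - 309)*(1/121858) - 294919*(-1/378433) = -154*1/121858 + 294919/378433 = -7/5539 + 294919/378433 = 1630907310/2096140387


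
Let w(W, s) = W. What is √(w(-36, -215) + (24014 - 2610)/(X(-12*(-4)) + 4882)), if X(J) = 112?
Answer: I*√197737430/2497 ≈ 5.6315*I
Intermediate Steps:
√(w(-36, -215) + (24014 - 2610)/(X(-12*(-4)) + 4882)) = √(-36 + (24014 - 2610)/(112 + 4882)) = √(-36 + 21404/4994) = √(-36 + 21404*(1/4994)) = √(-36 + 10702/2497) = √(-79190/2497) = I*√197737430/2497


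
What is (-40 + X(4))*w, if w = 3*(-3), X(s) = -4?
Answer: 396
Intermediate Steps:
w = -9
(-40 + X(4))*w = (-40 - 4)*(-9) = -44*(-9) = 396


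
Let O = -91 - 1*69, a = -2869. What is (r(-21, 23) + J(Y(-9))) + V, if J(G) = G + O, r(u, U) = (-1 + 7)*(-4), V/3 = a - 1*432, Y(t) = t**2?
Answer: -10006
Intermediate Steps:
O = -160 (O = -91 - 69 = -160)
V = -9903 (V = 3*(-2869 - 1*432) = 3*(-2869 - 432) = 3*(-3301) = -9903)
r(u, U) = -24 (r(u, U) = 6*(-4) = -24)
J(G) = -160 + G (J(G) = G - 160 = -160 + G)
(r(-21, 23) + J(Y(-9))) + V = (-24 + (-160 + (-9)**2)) - 9903 = (-24 + (-160 + 81)) - 9903 = (-24 - 79) - 9903 = -103 - 9903 = -10006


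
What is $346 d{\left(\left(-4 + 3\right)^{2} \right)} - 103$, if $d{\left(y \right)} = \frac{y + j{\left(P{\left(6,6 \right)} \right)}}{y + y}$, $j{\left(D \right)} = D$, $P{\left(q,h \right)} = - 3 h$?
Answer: $-3044$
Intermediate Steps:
$d{\left(y \right)} = \frac{-18 + y}{2 y}$ ($d{\left(y \right)} = \frac{y - 18}{y + y} = \frac{y - 18}{2 y} = \left(-18 + y\right) \frac{1}{2 y} = \frac{-18 + y}{2 y}$)
$346 d{\left(\left(-4 + 3\right)^{2} \right)} - 103 = 346 \frac{-18 + \left(-4 + 3\right)^{2}}{2 \left(-4 + 3\right)^{2}} - 103 = 346 \frac{-18 + \left(-1\right)^{2}}{2 \left(-1\right)^{2}} - 103 = 346 \frac{-18 + 1}{2 \cdot 1} - 103 = 346 \cdot \frac{1}{2} \cdot 1 \left(-17\right) - 103 = 346 \left(- \frac{17}{2}\right) - 103 = -2941 - 103 = -3044$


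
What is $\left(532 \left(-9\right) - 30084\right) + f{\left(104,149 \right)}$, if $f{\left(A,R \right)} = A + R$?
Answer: $-34619$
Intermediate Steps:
$\left(532 \left(-9\right) - 30084\right) + f{\left(104,149 \right)} = \left(532 \left(-9\right) - 30084\right) + \left(104 + 149\right) = \left(-4788 - 30084\right) + 253 = -34872 + 253 = -34619$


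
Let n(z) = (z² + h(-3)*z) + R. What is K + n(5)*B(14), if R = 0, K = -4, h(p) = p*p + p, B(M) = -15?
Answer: -829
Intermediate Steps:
h(p) = p + p² (h(p) = p² + p = p + p²)
n(z) = z² + 6*z (n(z) = (z² + (-3*(1 - 3))*z) + 0 = (z² + (-3*(-2))*z) + 0 = (z² + 6*z) + 0 = z² + 6*z)
K + n(5)*B(14) = -4 + (5*(6 + 5))*(-15) = -4 + (5*11)*(-15) = -4 + 55*(-15) = -4 - 825 = -829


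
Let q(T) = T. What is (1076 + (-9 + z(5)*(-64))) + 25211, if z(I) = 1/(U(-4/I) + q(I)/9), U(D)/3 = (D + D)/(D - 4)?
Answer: 183658/7 ≈ 26237.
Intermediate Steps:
U(D) = 6*D/(-4 + D) (U(D) = 3*((D + D)/(D - 4)) = 3*((2*D)/(-4 + D)) = 3*(2*D/(-4 + D)) = 6*D/(-4 + D))
z(I) = 1/(I/9 - 24/(I*(-4 - 4/I))) (z(I) = 1/(6*(-4/I)/(-4 - 4/I) + I/9) = 1/(-24/(I*(-4 - 4/I)) + I*(⅑)) = 1/(-24/(I*(-4 - 4/I)) + I/9) = 1/(I/9 - 24/(I*(-4 - 4/I))))
(1076 + (-9 + z(5)*(-64))) + 25211 = (1076 + (-9 + (9*(1 + 5)/(54 + 5*(1 + 5)))*(-64))) + 25211 = (1076 + (-9 + (9*6/(54 + 5*6))*(-64))) + 25211 = (1076 + (-9 + (9*6/(54 + 30))*(-64))) + 25211 = (1076 + (-9 + (9*6/84)*(-64))) + 25211 = (1076 + (-9 + (9*(1/84)*6)*(-64))) + 25211 = (1076 + (-9 + (9/14)*(-64))) + 25211 = (1076 + (-9 - 288/7)) + 25211 = (1076 - 351/7) + 25211 = 7181/7 + 25211 = 183658/7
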